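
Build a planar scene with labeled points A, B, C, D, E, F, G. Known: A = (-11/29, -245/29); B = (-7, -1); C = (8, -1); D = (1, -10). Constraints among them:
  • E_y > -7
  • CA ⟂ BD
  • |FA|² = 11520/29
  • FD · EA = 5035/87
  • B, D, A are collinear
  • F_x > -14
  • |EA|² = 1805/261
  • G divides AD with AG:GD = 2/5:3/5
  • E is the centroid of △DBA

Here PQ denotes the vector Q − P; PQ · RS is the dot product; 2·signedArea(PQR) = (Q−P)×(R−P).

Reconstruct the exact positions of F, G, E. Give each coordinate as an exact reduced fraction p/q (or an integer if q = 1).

1. G_x = 5/29  [G divides AD with AG:GD = 2/5:3/5]
2. G_y = -263/29  [G divides AD with AG:GD = 2/5:3/5]
   → G = (5/29, -263/29)
3. E_x = -185/87  [E is the centroid of △DBA]
4. E_y = -188/29  [E is the centroid of △DBA]
   → E = (-185/87, -188/29)
5. F_x = -395/29  [line -152/87·x + 57/29·y + -3173/87 = 0 ∩ |FA|² = 11520/29]
6. F_y = 187/29  [line -152/87·x + 57/29·y + -3173/87 = 0 ∩ |FA|² = 11520/29]
   → F = (-395/29, 187/29)

E = (-185/87, -188/29)
F = (-395/29, 187/29)
G = (5/29, -263/29)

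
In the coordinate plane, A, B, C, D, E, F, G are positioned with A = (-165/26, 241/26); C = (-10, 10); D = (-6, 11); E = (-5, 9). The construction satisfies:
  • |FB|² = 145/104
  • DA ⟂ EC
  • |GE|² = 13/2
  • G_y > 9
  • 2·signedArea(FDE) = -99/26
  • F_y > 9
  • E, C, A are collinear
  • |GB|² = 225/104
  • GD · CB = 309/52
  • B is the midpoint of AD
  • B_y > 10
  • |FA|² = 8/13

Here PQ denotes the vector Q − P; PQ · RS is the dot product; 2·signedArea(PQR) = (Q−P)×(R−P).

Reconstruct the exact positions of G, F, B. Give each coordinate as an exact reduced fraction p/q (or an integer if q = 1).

1. F_x = -185/26  [line 2·x + 1·y + 125/26 = 0 ∩ |FA|² = 8/13]
2. F_y = 245/26  [line 2·x + 1·y + 125/26 = 0 ∩ |FA|² = 8/13]
   → F = (-185/26, 245/26)
3. B_x = -321/52  [B is the midpoint of AD]
4. B_y = 527/52  [B is the midpoint of AD]
   → B = (-321/52, 527/52)
5. G_x = -15/2  [line -199/52·x + -7/52·y + -713/26 = 0 ∩ |GE|² = 13/2]
6. G_y = 19/2  [line -199/52·x + -7/52·y + -713/26 = 0 ∩ |GE|² = 13/2]
   → G = (-15/2, 19/2)

B = (-321/52, 527/52)
F = (-185/26, 245/26)
G = (-15/2, 19/2)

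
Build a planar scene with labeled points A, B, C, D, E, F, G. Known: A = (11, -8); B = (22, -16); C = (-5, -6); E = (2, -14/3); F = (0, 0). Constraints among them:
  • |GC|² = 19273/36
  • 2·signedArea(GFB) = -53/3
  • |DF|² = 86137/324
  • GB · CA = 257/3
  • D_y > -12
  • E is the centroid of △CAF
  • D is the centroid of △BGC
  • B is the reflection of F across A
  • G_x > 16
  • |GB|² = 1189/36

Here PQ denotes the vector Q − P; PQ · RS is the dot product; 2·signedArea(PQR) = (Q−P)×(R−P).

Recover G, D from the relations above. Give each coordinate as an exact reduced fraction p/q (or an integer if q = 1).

D = (34/3, -211/18)
G = (17, -79/6)

1. G_x = 17  [2·signedArea(GFB) = -53/3 ∩ GB · CA = 257/3]
2. G_y = -79/6  [2·signedArea(GFB) = -53/3 ∩ GB · CA = 257/3]
   → G = (17, -79/6)
3. D_x = 34/3  [D is the centroid of △BGC]
4. D_y = -211/18  [D is the centroid of △BGC]
   → D = (34/3, -211/18)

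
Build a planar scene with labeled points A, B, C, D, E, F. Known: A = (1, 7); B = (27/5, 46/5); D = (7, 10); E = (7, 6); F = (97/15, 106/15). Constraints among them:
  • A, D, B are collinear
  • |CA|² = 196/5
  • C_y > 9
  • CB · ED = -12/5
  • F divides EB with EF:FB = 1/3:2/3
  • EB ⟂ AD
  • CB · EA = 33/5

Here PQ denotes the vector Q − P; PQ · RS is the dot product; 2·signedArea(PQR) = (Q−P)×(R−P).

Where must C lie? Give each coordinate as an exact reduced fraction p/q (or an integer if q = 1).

1. C_x = 33/5  [CB · EA = 33/5 ∩ CB · ED = -12/5]
2. C_y = 49/5  [CB · EA = 33/5 ∩ CB · ED = -12/5]
   → C = (33/5, 49/5)

C = (33/5, 49/5)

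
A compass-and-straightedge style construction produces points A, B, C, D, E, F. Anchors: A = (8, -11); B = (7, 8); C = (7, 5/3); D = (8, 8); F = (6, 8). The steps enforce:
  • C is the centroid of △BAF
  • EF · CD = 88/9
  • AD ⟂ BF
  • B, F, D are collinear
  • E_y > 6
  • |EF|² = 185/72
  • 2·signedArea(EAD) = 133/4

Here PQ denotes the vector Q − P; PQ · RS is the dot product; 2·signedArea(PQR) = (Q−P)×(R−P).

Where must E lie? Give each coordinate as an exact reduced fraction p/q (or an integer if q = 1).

1. E_x = 25/4  [EF · CD = 88/9 ∩ 2·signedArea(EAD) = 133/4]
2. E_y = 77/12  [EF · CD = 88/9 ∩ 2·signedArea(EAD) = 133/4]
   → E = (25/4, 77/12)

E = (25/4, 77/12)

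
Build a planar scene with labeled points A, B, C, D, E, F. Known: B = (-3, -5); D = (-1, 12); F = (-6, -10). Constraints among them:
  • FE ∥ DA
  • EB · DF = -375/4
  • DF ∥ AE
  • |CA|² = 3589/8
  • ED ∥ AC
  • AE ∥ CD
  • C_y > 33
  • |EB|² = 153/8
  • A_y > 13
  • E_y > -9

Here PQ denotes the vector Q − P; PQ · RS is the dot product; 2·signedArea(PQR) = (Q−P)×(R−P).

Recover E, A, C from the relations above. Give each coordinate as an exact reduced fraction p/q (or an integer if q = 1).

A = (-1/4, 53/4)
C = (4, 34)
E = (-21/4, -35/4)

1. E_x = -21/4  [line 5·x + 22·y + 875/4 = 0 ∩ |EB|² = 153/8]
2. E_y = -35/4  [line 5·x + 22·y + 875/4 = 0 ∩ |EB|² = 153/8]
   → E = (-21/4, -35/4)
3. A_x = -1/4  [DF ∥ AE ∩ FE ∥ DA]
4. A_y = 53/4  [DF ∥ AE ∩ FE ∥ DA]
   → A = (-1/4, 53/4)
5. C_x = 4  [AE ∥ CD ∩ ED ∥ AC]
6. C_y = 34  [AE ∥ CD ∩ ED ∥ AC]
   → C = (4, 34)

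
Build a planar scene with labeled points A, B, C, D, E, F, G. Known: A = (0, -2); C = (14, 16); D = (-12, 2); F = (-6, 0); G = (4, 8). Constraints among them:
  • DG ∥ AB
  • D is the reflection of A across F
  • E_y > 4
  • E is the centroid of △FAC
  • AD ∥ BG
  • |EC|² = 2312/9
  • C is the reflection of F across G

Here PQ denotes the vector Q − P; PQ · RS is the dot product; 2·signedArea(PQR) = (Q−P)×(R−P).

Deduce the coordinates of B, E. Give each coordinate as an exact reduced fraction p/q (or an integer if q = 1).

B = (16, 4)
E = (8/3, 14/3)

1. B_x = 16  [AD ∥ BG ∩ DG ∥ AB]
2. B_y = 4  [AD ∥ BG ∩ DG ∥ AB]
   → B = (16, 4)
3. E_x = 8/3  [E is the centroid of △FAC]
4. E_y = 14/3  [E is the centroid of △FAC]
   → E = (8/3, 14/3)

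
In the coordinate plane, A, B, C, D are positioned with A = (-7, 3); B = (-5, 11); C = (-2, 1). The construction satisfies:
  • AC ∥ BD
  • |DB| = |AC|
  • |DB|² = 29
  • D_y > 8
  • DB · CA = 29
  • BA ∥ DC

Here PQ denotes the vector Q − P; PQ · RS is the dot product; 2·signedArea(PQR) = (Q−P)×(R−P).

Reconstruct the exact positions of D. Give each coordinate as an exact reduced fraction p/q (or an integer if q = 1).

D = (0, 9)

1. D_x = 0  [BA ∥ DC ∩ AC ∥ BD]
2. D_y = 9  [BA ∥ DC ∩ AC ∥ BD]
   → D = (0, 9)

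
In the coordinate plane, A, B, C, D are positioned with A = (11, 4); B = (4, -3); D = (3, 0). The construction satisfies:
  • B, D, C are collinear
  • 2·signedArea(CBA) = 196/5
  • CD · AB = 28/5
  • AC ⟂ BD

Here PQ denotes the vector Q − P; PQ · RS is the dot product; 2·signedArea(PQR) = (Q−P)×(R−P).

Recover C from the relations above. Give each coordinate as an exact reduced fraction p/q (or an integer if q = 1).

1. C_x = 13/5  [B, D, C are collinear ∩ AC ⟂ BD]
2. C_y = 6/5  [B, D, C are collinear ∩ AC ⟂ BD]
   → C = (13/5, 6/5)

C = (13/5, 6/5)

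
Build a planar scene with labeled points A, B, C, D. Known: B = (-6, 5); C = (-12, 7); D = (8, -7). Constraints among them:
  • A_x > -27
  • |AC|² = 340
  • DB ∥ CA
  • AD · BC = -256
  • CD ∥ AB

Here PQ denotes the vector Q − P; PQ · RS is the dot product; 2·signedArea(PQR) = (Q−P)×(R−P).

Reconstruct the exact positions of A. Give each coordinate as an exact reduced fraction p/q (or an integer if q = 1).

1. A_x = -26  [CD ∥ AB ∩ DB ∥ CA]
2. A_y = 19  [CD ∥ AB ∩ DB ∥ CA]
   → A = (-26, 19)

A = (-26, 19)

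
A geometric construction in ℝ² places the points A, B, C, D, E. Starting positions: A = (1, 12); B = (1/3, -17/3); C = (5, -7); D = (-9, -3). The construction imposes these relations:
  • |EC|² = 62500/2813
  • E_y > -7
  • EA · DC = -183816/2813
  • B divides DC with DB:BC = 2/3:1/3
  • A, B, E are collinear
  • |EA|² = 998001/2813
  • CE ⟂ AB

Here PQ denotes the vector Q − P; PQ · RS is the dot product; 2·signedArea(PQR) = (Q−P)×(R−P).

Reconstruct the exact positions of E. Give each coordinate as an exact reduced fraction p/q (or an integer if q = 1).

1. E_x = 815/2813  [A, B, E are collinear ∩ CE ⟂ AB]
2. E_y = -19191/2813  [A, B, E are collinear ∩ CE ⟂ AB]
   → E = (815/2813, -19191/2813)

E = (815/2813, -19191/2813)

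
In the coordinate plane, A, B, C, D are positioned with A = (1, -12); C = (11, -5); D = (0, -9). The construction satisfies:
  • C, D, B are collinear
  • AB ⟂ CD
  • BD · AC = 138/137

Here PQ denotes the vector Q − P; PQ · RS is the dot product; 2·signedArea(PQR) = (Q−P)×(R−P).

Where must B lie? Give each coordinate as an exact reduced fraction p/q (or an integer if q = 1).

B = (-11/137, -1237/137)

1. B_x = -11/137  [C, D, B are collinear ∩ AB ⟂ CD]
2. B_y = -1237/137  [C, D, B are collinear ∩ AB ⟂ CD]
   → B = (-11/137, -1237/137)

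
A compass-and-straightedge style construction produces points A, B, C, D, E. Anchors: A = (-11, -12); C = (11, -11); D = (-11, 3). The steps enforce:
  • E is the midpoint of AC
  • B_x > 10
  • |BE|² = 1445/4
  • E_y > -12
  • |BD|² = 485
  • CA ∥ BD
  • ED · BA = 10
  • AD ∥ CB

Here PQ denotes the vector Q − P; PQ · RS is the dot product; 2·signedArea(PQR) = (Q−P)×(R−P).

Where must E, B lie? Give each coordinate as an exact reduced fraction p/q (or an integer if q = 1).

1. E_x = 0  [E is the midpoint of AC]
2. E_y = -23/2  [E is the midpoint of AC]
   → E = (0, -23/2)
3. B_x = 11  [CA ∥ BD ∩ AD ∥ CB]
4. B_y = 4  [CA ∥ BD ∩ AD ∥ CB]
   → B = (11, 4)

B = (11, 4)
E = (0, -23/2)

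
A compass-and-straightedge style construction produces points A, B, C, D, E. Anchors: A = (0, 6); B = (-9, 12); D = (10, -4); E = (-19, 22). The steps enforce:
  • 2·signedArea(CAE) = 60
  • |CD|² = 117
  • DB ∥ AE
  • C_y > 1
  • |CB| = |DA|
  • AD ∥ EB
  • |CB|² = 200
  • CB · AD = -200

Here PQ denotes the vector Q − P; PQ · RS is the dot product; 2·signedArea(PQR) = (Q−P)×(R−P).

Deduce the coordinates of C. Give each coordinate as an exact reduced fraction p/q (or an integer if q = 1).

C = (1, 2)

1. C_x = 1  [2·signedArea(CAE) = 60 ∩ CB · AD = -200]
2. C_y = 2  [2·signedArea(CAE) = 60 ∩ CB · AD = -200]
   → C = (1, 2)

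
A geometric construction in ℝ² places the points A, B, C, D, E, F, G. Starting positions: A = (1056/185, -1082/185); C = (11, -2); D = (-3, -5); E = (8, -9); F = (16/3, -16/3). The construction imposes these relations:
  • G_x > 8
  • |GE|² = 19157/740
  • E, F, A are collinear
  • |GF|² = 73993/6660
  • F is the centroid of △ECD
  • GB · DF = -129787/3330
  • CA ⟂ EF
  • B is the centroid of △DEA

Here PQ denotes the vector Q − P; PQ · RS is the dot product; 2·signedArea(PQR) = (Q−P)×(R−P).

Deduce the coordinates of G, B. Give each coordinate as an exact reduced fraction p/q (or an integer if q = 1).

B = (1981/555, -1224/185)
G = (3091/370, -726/185)

1. B_x = 1981/555  [B is the centroid of △DEA]
2. B_y = -1224/185  [B is the centroid of △DEA]
   → B = (1981/555, -1224/185)
3. G_x = 3091/370  [line -25/3·x + 1/3·y + 78727/1110 = 0 ∩ |GE|² = 19157/740]
4. G_y = -726/185  [line -25/3·x + 1/3·y + 78727/1110 = 0 ∩ |GE|² = 19157/740]
   → G = (3091/370, -726/185)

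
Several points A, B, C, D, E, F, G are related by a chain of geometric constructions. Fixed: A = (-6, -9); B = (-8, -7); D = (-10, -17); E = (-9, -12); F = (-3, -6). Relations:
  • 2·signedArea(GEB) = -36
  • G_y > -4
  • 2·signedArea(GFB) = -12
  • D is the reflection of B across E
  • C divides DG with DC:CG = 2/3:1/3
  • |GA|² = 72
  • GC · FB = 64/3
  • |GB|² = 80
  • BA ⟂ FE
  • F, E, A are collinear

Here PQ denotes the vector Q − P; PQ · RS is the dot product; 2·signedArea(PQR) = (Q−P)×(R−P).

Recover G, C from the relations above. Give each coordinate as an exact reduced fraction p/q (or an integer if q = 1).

1. G_x = 0  [2·signedArea(GEB) = -36 ∩ 2·signedArea(GFB) = -12]
2. G_y = -3  [2·signedArea(GEB) = -36 ∩ 2·signedArea(GFB) = -12]
   → G = (0, -3)
3. C_x = -10/3  [C divides DG with DC:CG = 2/3:1/3]
4. C_y = -23/3  [C divides DG with DC:CG = 2/3:1/3]
   → C = (-10/3, -23/3)

C = (-10/3, -23/3)
G = (0, -3)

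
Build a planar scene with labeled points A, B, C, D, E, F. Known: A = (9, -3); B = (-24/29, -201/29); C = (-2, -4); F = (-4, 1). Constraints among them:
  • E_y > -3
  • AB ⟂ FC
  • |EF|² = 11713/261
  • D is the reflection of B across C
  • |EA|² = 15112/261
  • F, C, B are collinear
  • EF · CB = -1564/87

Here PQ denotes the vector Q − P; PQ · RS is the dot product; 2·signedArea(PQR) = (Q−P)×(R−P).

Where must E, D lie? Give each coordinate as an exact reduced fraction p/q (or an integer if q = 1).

1. E_x = 121/87  [line -34/29·x + 85/29·y + 901/87 = 0 ∩ |EF|² = 11713/261]
2. E_y = -259/87  [line -34/29·x + 85/29·y + 901/87 = 0 ∩ |EF|² = 11713/261]
   → E = (121/87, -259/87)
3. D_x = -92/29  [D is the reflection of B across C]
4. D_y = -31/29  [D is the reflection of B across C]
   → D = (-92/29, -31/29)

D = (-92/29, -31/29)
E = (121/87, -259/87)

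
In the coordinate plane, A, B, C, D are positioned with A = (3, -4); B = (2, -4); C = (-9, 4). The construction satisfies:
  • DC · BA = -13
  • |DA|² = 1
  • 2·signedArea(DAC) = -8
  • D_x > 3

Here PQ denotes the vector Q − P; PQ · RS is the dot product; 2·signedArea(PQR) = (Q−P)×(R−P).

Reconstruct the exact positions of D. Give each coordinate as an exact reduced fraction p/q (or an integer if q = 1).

1. D_x = 4  [DC · BA = -13 ∩ 2·signedArea(DAC) = -8]
2. D_y = -4  [DC · BA = -13 ∩ 2·signedArea(DAC) = -8]
   → D = (4, -4)

D = (4, -4)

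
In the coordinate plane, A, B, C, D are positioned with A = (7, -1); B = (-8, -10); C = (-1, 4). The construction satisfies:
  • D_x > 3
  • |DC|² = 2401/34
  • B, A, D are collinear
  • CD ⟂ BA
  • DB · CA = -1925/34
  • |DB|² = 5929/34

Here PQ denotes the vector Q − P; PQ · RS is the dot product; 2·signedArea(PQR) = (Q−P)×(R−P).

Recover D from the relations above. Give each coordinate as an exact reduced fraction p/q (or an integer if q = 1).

D = (113/34, -109/34)

1. D_x = 113/34  [B, A, D are collinear ∩ CD ⟂ BA]
2. D_y = -109/34  [B, A, D are collinear ∩ CD ⟂ BA]
   → D = (113/34, -109/34)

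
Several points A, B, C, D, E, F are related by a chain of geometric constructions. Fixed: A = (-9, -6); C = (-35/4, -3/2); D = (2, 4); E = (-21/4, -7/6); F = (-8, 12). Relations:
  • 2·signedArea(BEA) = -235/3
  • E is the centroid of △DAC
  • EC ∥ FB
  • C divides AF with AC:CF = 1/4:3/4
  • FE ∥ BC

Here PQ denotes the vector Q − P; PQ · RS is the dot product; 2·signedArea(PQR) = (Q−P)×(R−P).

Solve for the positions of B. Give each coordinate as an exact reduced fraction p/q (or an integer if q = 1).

1. B_x = -23/2  [FE ∥ BC ∩ EC ∥ FB]
2. B_y = 35/3  [FE ∥ BC ∩ EC ∥ FB]
   → B = (-23/2, 35/3)

B = (-23/2, 35/3)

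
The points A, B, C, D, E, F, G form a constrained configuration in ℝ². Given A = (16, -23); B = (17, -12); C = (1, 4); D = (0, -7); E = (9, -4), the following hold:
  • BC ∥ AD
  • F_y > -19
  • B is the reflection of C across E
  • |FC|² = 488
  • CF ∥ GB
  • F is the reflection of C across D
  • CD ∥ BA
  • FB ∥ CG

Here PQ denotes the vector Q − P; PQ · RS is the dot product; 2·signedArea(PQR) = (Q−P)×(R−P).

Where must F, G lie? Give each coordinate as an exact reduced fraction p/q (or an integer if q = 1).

1. F_x = -1  [F is the reflection of C across D]
2. F_y = -18  [F is the reflection of C across D]
   → F = (-1, -18)
3. G_x = 19  [CF ∥ GB ∩ FB ∥ CG]
4. G_y = 10  [CF ∥ GB ∩ FB ∥ CG]
   → G = (19, 10)

F = (-1, -18)
G = (19, 10)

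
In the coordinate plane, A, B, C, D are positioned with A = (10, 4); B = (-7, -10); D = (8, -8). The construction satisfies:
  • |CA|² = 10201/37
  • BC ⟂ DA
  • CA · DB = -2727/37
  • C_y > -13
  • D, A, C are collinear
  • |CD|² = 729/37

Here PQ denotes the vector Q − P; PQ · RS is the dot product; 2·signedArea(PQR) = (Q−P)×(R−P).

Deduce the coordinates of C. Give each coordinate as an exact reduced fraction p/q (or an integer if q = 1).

1. C_x = 269/37  [D, A, C are collinear ∩ BC ⟂ DA]
2. C_y = -458/37  [D, A, C are collinear ∩ BC ⟂ DA]
   → C = (269/37, -458/37)

C = (269/37, -458/37)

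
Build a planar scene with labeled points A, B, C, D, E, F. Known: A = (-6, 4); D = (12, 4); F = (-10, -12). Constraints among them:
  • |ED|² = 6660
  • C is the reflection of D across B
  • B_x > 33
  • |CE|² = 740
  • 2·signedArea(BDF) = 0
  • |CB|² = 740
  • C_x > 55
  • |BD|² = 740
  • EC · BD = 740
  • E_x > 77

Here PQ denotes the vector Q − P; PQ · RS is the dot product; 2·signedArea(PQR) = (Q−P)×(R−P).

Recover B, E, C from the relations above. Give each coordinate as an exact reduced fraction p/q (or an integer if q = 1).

B = (34, 20)
C = (56, 36)
E = (78, 52)

1. B_x = 34  [line 16·x + -22·y + -104 = 0 ∩ |BD|² = 740]
2. B_y = 20  [line 16·x + -22·y + -104 = 0 ∩ |BD|² = 740]
   → B = (34, 20)
3. C_x = 56  [C is the reflection of D across B]
4. C_y = 36  [C is the reflection of D across B]
   → C = (56, 36)
5. E_x = 78  [line 22·x + 16·y + -2548 = 0 ∩ |ED|² = 6660]
6. E_y = 52  [line 22·x + 16·y + -2548 = 0 ∩ |ED|² = 6660]
   → E = (78, 52)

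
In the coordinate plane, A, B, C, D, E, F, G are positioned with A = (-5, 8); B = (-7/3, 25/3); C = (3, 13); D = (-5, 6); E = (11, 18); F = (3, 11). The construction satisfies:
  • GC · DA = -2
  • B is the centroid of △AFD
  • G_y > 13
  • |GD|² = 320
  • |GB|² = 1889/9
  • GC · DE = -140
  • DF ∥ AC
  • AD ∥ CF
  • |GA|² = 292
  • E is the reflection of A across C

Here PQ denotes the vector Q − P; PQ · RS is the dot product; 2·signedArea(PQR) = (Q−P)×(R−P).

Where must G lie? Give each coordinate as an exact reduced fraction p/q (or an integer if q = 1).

G = (11, 14)

1. G_x = 11  [GC · DA = -2 ∩ GC · DE = -140]
2. G_y = 14  [GC · DA = -2 ∩ GC · DE = -140]
   → G = (11, 14)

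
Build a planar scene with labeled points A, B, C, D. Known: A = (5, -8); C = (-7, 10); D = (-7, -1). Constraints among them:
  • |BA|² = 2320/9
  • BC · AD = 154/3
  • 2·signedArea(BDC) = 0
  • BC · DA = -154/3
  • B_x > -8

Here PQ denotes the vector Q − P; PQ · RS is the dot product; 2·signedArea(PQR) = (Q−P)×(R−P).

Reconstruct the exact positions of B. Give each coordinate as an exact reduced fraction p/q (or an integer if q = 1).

1. B_x = -7  [2·signedArea(BDC) = 0 ∩ BC · DA = -154/3]
2. B_y = 8/3  [2·signedArea(BDC) = 0 ∩ BC · DA = -154/3]
   → B = (-7, 8/3)

B = (-7, 8/3)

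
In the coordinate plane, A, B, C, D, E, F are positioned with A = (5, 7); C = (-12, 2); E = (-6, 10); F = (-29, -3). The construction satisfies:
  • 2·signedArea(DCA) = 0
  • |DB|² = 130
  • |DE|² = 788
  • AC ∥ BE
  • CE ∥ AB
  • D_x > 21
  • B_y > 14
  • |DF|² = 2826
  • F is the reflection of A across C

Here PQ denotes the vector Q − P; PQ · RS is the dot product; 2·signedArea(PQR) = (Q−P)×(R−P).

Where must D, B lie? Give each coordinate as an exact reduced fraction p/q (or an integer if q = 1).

B = (11, 15)
D = (22, 12)

1. D_x = 22  [line -5·x + 17·y + -94 = 0 ∩ |DE|² = 788]
2. D_y = 12  [line -5·x + 17·y + -94 = 0 ∩ |DE|² = 788]
   → D = (22, 12)
3. B_x = 11  [AC ∥ BE ∩ CE ∥ AB]
4. B_y = 15  [AC ∥ BE ∩ CE ∥ AB]
   → B = (11, 15)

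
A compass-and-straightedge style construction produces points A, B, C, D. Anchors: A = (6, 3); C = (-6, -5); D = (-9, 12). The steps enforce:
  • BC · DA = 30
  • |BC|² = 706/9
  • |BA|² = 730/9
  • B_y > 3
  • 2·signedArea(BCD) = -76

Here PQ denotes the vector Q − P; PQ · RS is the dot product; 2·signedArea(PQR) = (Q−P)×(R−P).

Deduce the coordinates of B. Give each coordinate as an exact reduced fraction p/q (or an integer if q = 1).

1. B_x = -3  [2·signedArea(BCD) = -76 ∩ BC · DA = 30]
2. B_y = 10/3  [2·signedArea(BCD) = -76 ∩ BC · DA = 30]
   → B = (-3, 10/3)

B = (-3, 10/3)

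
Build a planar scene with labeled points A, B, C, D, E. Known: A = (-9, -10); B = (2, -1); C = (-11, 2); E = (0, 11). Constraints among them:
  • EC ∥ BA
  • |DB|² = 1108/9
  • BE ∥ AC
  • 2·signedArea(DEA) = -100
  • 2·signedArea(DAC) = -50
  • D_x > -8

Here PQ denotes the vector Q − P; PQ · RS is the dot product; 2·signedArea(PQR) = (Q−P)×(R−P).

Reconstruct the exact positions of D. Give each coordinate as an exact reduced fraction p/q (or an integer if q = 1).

1. D_x = -22/3  [2·signedArea(DEA) = -100 ∩ 2·signedArea(DAC) = -50]
2. D_y = 5  [2·signedArea(DEA) = -100 ∩ 2·signedArea(DAC) = -50]
   → D = (-22/3, 5)

D = (-22/3, 5)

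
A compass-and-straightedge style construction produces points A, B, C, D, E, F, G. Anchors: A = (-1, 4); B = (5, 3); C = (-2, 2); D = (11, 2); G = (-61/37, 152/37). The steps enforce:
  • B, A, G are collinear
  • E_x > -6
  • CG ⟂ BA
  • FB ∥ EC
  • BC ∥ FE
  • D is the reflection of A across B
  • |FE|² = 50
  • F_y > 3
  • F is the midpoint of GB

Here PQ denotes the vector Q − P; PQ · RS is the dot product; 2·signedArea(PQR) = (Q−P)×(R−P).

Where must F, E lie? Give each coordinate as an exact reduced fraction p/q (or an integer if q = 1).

E = (-197/37, 189/74)
F = (62/37, 263/74)

1. F_x = 62/37  [F is the midpoint of GB]
2. F_y = 263/74  [F is the midpoint of GB]
   → F = (62/37, 263/74)
3. E_x = -197/37  [FB ∥ EC ∩ BC ∥ FE]
4. E_y = 189/74  [FB ∥ EC ∩ BC ∥ FE]
   → E = (-197/37, 189/74)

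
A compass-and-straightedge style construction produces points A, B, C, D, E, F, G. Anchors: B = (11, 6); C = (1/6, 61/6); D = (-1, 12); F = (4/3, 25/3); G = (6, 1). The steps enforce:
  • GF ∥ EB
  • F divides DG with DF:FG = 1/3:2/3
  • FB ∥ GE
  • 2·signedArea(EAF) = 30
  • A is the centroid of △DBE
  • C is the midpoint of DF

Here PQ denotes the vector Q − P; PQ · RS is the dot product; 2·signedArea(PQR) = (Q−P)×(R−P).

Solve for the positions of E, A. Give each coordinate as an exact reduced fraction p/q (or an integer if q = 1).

A = (77/9, 50/9)
E = (47/3, -4/3)

1. E_x = 47/3  [GF ∥ EB ∩ FB ∥ GE]
2. E_y = -4/3  [GF ∥ EB ∩ FB ∥ GE]
   → E = (47/3, -4/3)
3. A_x = 77/9  [A is the centroid of △DBE]
4. A_y = 50/9  [A is the centroid of △DBE]
   → A = (77/9, 50/9)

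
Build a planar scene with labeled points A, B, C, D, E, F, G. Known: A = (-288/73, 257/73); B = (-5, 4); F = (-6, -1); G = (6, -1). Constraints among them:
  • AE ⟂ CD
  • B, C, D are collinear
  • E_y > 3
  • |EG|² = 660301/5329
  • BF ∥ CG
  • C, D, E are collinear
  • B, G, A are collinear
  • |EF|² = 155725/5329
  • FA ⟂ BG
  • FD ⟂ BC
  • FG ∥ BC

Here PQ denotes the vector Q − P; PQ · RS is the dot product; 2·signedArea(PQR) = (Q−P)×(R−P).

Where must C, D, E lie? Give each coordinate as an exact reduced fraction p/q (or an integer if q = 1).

1. C_x = 7  [BF ∥ CG ∩ FG ∥ BC]
2. C_y = 4  [BF ∥ CG ∩ FG ∥ BC]
   → C = (7, 4)
3. D_x = -6  [B, C, D are collinear ∩ FD ⟂ BC]
4. D_y = 4  [B, C, D are collinear ∩ FD ⟂ BC]
   → D = (-6, 4)
5. E_x = -288/73  [C, D, E are collinear ∩ AE ⟂ CD]
6. E_y = 4  [C, D, E are collinear ∩ AE ⟂ CD]
   → E = (-288/73, 4)

C = (7, 4)
D = (-6, 4)
E = (-288/73, 4)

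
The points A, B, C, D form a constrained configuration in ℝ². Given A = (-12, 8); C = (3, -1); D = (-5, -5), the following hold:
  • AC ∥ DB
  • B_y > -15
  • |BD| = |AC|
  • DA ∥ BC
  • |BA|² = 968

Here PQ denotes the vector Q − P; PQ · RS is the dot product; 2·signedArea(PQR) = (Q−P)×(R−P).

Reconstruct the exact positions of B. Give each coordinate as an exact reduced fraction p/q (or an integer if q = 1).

B = (10, -14)

1. B_x = 10  [DA ∥ BC ∩ AC ∥ DB]
2. B_y = -14  [DA ∥ BC ∩ AC ∥ DB]
   → B = (10, -14)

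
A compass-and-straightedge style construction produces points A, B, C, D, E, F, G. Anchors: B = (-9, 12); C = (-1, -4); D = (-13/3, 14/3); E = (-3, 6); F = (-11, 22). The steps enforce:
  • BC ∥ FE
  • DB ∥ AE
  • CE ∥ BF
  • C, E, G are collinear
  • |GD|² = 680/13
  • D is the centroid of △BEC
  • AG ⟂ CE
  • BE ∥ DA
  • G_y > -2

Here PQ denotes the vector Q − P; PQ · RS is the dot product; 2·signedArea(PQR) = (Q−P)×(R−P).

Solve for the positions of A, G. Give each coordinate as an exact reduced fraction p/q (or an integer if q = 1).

A = (5/3, -4/3)
G = (-55/39, -76/39)

1. A_x = 5/3  [DB ∥ AE ∩ BE ∥ DA]
2. A_y = -4/3  [DB ∥ AE ∩ BE ∥ DA]
   → A = (5/3, -4/3)
3. G_x = -55/39  [C, E, G are collinear ∩ AG ⟂ CE]
4. G_y = -76/39  [C, E, G are collinear ∩ AG ⟂ CE]
   → G = (-55/39, -76/39)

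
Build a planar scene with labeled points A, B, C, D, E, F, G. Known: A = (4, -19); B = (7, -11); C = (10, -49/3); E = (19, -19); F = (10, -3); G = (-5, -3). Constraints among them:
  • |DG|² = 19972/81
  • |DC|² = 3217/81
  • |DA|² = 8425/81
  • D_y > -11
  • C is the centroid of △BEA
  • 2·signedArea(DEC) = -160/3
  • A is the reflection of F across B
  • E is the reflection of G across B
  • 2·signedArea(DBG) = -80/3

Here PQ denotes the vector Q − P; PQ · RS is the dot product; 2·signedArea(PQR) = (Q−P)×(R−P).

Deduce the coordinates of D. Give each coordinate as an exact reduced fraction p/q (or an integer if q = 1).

1. D_x = 9  [2·signedArea(DBG) = -80/3 ∩ 2·signedArea(DEC) = -160/3]
2. D_y = -91/9  [2·signedArea(DBG) = -80/3 ∩ 2·signedArea(DEC) = -160/3]
   → D = (9, -91/9)

D = (9, -91/9)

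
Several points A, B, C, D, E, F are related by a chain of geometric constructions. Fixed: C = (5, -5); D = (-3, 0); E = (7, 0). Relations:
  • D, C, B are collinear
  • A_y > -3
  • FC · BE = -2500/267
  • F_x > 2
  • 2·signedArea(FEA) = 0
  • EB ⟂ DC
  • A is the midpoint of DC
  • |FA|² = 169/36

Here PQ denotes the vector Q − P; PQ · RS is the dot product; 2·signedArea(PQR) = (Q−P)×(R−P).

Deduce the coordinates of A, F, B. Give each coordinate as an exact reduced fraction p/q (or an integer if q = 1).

A = (1, -5/2)
B = (373/89, -400/89)
F = (3, -5/3)

1. A_x = 1  [A is the midpoint of DC]
2. A_y = -5/2  [A is the midpoint of DC]
   → A = (1, -5/2)
3. F_x = 3  [line 5/2·x + -6·y + -35/2 = 0 ∩ |FA|² = 169/36]
4. F_y = -5/3  [line 5/2·x + -6·y + -35/2 = 0 ∩ |FA|² = 169/36]
   → F = (3, -5/3)
5. B_x = 373/89  [D, C, B are collinear ∩ EB ⟂ DC]
6. B_y = -400/89  [D, C, B are collinear ∩ EB ⟂ DC]
   → B = (373/89, -400/89)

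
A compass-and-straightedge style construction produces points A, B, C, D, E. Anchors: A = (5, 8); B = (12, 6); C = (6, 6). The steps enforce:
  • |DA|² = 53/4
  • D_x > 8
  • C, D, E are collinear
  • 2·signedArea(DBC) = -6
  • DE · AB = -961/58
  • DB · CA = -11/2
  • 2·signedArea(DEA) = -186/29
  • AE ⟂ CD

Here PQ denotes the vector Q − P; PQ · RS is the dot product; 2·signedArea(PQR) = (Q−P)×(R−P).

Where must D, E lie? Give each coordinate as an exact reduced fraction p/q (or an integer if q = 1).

D = (17/2, 7)
E = (169/29, 172/29)

1. D_x = 17/2  [DB · CA = -11/2 ∩ 2·signedArea(DBC) = -6]
2. D_y = 7  [DB · CA = -11/2 ∩ 2·signedArea(DBC) = -6]
   → D = (17/2, 7)
3. E_x = 169/29  [2·signedArea(DEA) = -186/29 ∩ C, D, E are collinear]
4. E_y = 172/29  [2·signedArea(DEA) = -186/29 ∩ C, D, E are collinear]
   → E = (169/29, 172/29)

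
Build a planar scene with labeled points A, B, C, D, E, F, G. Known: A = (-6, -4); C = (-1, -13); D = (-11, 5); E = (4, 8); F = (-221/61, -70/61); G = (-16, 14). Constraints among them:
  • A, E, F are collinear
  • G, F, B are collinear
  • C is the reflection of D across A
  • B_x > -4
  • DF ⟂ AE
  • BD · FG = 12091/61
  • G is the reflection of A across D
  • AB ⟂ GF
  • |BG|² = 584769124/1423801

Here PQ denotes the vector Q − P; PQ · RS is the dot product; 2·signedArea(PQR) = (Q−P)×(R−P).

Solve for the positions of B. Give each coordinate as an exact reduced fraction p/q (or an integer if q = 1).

1. B_x = -4523406/1423801  [G, F, B are collinear ∩ AB ⟂ GF]
2. B_y = -2410954/1423801  [G, F, B are collinear ∩ AB ⟂ GF]
   → B = (-4523406/1423801, -2410954/1423801)

B = (-4523406/1423801, -2410954/1423801)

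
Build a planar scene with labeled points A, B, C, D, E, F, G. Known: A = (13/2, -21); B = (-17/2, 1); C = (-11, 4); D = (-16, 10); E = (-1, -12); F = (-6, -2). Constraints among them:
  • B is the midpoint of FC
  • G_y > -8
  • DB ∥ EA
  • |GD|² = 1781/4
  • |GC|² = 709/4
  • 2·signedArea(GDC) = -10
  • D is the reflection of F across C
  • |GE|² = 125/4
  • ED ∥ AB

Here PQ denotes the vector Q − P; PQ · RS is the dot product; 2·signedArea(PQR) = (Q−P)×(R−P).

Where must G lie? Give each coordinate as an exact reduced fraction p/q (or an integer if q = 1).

G = (-7/2, -7)

1. G_x = -7/2  [line 6·x + 5·y + 56 = 0 ∩ |GE|² = 125/4]
2. G_y = -7  [line 6·x + 5·y + 56 = 0 ∩ |GE|² = 125/4]
   → G = (-7/2, -7)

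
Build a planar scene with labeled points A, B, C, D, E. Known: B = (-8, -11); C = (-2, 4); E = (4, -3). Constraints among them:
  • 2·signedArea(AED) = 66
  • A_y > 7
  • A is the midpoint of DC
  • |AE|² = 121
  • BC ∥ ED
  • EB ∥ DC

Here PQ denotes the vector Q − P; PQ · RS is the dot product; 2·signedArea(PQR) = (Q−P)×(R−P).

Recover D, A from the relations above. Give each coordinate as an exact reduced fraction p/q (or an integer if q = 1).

A = (4, 8)
D = (10, 12)

1. D_x = 10  [EB ∥ DC ∩ BC ∥ ED]
2. D_y = 12  [EB ∥ DC ∩ BC ∥ ED]
   → D = (10, 12)
3. A_x = 4  [A is the midpoint of DC]
4. A_y = 8  [A is the midpoint of DC]
   → A = (4, 8)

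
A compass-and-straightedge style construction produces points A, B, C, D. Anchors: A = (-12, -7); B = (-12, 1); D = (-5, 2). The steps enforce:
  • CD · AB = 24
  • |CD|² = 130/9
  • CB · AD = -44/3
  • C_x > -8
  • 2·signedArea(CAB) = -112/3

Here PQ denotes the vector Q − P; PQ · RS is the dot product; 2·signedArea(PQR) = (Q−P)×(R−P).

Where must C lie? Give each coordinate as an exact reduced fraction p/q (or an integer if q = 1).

C = (-22/3, -1)

1. C_x = -22/3  [CB · AD = -44/3 ∩ 2·signedArea(CAB) = -112/3]
2. C_y = -1  [CB · AD = -44/3 ∩ 2·signedArea(CAB) = -112/3]
   → C = (-22/3, -1)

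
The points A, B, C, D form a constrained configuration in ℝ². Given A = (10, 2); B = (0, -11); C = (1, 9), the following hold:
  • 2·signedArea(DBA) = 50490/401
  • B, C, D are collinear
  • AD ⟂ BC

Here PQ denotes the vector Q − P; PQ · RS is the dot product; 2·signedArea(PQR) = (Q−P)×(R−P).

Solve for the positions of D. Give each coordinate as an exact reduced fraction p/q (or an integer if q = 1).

1. D_x = 270/401  [B, C, D are collinear ∩ AD ⟂ BC]
2. D_y = 989/401  [B, C, D are collinear ∩ AD ⟂ BC]
   → D = (270/401, 989/401)

D = (270/401, 989/401)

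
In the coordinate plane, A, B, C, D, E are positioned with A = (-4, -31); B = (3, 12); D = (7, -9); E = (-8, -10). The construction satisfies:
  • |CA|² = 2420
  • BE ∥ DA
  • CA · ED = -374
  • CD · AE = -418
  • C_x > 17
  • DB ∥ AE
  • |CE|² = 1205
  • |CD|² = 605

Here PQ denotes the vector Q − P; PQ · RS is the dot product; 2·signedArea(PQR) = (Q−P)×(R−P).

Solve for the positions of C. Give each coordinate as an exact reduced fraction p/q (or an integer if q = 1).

1. C_x = 18  [CD · AE = -418 ∩ CA · ED = -374]
2. C_y = 13  [CD · AE = -418 ∩ CA · ED = -374]
   → C = (18, 13)

C = (18, 13)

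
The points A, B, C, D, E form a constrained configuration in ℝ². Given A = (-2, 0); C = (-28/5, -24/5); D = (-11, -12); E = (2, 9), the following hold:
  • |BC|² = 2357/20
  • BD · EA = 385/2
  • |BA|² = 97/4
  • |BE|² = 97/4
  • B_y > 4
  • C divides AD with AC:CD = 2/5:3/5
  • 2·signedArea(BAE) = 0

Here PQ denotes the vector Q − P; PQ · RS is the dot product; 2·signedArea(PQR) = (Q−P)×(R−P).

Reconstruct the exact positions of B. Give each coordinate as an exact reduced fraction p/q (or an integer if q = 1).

B = (0, 9/2)

1. B_x = 0  [2·signedArea(BAE) = 0 ∩ BD · EA = 385/2]
2. B_y = 9/2  [2·signedArea(BAE) = 0 ∩ BD · EA = 385/2]
   → B = (0, 9/2)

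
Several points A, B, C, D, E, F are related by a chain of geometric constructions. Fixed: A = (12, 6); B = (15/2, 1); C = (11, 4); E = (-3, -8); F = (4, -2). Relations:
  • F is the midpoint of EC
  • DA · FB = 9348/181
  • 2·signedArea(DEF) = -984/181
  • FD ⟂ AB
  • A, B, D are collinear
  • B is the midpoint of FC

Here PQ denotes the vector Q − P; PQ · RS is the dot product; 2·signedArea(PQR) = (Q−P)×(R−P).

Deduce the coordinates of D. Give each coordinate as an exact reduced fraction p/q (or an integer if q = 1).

D = (804/181, -434/181)

1. D_x = 804/181  [A, B, D are collinear ∩ FD ⟂ AB]
2. D_y = -434/181  [A, B, D are collinear ∩ FD ⟂ AB]
   → D = (804/181, -434/181)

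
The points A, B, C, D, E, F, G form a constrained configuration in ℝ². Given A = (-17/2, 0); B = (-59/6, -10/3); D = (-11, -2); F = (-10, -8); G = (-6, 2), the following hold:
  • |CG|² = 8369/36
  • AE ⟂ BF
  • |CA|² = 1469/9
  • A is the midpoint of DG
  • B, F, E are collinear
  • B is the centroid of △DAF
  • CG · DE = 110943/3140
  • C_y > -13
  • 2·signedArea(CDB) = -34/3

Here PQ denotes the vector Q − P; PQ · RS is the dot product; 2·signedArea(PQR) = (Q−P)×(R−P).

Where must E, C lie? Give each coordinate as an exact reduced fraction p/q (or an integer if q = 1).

C = (-61/6, -38/3)
E = (-15249/1570, 34/785)

1. E_x = -15249/1570  [B, F, E are collinear ∩ AE ⟂ BF]
2. E_y = 34/785  [B, F, E are collinear ∩ AE ⟂ BF]
   → E = (-15249/1570, 34/785)
3. C_x = -61/6  [CG · DE = 110943/3140 ∩ 2·signedArea(CDB) = -34/3]
4. C_y = -38/3  [CG · DE = 110943/3140 ∩ 2·signedArea(CDB) = -34/3]
   → C = (-61/6, -38/3)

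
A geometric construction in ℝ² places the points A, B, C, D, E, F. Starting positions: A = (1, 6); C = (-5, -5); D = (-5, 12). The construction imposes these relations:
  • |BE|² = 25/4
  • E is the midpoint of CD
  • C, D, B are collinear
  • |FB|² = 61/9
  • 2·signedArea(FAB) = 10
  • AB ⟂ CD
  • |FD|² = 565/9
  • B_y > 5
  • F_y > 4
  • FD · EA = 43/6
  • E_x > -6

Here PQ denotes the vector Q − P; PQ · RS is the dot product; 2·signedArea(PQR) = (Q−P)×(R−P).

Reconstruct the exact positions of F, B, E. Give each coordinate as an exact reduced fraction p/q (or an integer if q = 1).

1. B_x = -5  [C, D, B are collinear ∩ AB ⟂ CD]
2. B_y = 6  [C, D, B are collinear ∩ AB ⟂ CD]
   → B = (-5, 6)
3. E_x = -5  [E is the midpoint of CD]
4. E_y = 7/2  [E is the midpoint of CD]
   → E = (-5, 7/2)
5. F_x = -3  [2·signedArea(FAB) = 10 ∩ FD · EA = 43/6]
6. F_y = 13/3  [2·signedArea(FAB) = 10 ∩ FD · EA = 43/6]
   → F = (-3, 13/3)

B = (-5, 6)
E = (-5, 7/2)
F = (-3, 13/3)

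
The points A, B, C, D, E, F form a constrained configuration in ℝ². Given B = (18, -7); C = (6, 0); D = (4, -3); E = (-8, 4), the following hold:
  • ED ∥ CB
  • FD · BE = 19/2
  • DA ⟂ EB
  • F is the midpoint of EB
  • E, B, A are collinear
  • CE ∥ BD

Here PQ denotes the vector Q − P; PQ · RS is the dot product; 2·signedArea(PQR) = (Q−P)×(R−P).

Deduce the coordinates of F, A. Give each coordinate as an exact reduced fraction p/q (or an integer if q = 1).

1. F_x = 5  [F is the midpoint of EB]
2. F_y = -3/2  [F is the midpoint of EB]
   → F = (5, -3/2)
3. A_x = 3738/797  [E, B, A are collinear ∩ DA ⟂ EB]
4. A_y = -1091/797  [E, B, A are collinear ∩ DA ⟂ EB]
   → A = (3738/797, -1091/797)

A = (3738/797, -1091/797)
F = (5, -3/2)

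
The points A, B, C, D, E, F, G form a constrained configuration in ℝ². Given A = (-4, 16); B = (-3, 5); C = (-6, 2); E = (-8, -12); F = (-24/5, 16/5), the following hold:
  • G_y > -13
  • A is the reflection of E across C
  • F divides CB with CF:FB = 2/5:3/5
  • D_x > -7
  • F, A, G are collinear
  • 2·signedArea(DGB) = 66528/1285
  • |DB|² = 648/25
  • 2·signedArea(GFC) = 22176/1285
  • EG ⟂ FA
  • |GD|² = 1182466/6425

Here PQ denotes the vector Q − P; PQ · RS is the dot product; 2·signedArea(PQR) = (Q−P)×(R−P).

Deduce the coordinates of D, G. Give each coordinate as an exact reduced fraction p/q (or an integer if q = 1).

D = (-33/5, 7/5)
G = (-1480/257, -3120/257)

1. G_x = -1480/257  [F, A, G are collinear ∩ EG ⟂ FA]
2. G_y = -3120/257  [F, A, G are collinear ∩ EG ⟂ FA]
   → G = (-1480/257, -3120/257)
3. D_x = -33/5  [line -4405/257·x + 709/257·y + -150328/1285 = 0 ∩ |GD|² = 1182466/6425]
4. D_y = 7/5  [line -4405/257·x + 709/257·y + -150328/1285 = 0 ∩ |GD|² = 1182466/6425]
   → D = (-33/5, 7/5)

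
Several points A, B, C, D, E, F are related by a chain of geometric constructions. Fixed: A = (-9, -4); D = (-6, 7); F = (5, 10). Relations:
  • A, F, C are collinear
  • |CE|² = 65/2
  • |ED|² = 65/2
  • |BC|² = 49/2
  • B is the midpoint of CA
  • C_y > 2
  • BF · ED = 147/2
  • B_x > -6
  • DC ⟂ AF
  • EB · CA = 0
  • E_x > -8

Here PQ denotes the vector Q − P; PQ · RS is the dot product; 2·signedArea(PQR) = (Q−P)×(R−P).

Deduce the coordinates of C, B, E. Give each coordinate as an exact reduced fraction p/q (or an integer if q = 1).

1. C_x = -2  [A, F, C are collinear ∩ DC ⟂ AF]
2. C_y = 3  [A, F, C are collinear ∩ DC ⟂ AF]
   → C = (-2, 3)
3. B_x = -11/2  [B is the midpoint of CA]
4. B_y = -1/2  [B is the midpoint of CA]
   → B = (-11/2, -1/2)
5. E_x = -15/2  [line 7·x + 7·y + 42 = 0 ∩ |ED|² = 65/2]
6. E_y = 3/2  [line 7·x + 7·y + 42 = 0 ∩ |ED|² = 65/2]
   → E = (-15/2, 3/2)

B = (-11/2, -1/2)
C = (-2, 3)
E = (-15/2, 3/2)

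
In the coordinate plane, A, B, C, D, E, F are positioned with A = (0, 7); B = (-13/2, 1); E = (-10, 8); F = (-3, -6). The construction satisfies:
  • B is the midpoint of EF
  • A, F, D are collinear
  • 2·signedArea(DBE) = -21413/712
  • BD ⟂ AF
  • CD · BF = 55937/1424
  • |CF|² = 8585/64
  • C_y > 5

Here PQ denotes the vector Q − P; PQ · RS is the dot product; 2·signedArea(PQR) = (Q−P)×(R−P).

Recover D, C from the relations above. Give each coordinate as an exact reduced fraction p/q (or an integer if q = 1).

C = (-13/8, 11/2)
D = (-585/356, -43/356)

1. D_x = -585/356  [A, F, D are collinear ∩ BD ⟂ AF]
2. D_y = -43/356  [A, F, D are collinear ∩ BD ⟂ AF]
   → D = (-585/356, -43/356)
3. C_x = -13/8  [line -7/2·x + 7·y + -707/16 = 0 ∩ |CF|² = 8585/64]
4. C_y = 11/2  [line -7/2·x + 7·y + -707/16 = 0 ∩ |CF|² = 8585/64]
   → C = (-13/8, 11/2)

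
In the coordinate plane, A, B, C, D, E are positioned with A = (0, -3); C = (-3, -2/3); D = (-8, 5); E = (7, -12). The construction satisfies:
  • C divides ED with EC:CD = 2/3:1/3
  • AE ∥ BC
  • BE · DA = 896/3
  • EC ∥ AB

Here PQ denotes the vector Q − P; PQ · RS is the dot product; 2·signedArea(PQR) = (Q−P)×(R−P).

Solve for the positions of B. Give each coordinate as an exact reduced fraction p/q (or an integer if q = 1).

1. B_x = -10  [AE ∥ BC ∩ EC ∥ AB]
2. B_y = 25/3  [AE ∥ BC ∩ EC ∥ AB]
   → B = (-10, 25/3)

B = (-10, 25/3)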